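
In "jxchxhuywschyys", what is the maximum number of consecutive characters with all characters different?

add j: [j] len 1
add x: [j, x] len 2
add c: [j, x, c] len 3
add h: [j, x, c, h] len 4
add x (repeat x, move left end past it): [c, h, x] len 3
add h (repeat h, move left end past it): [x, h] len 2
add u: [x, h, u] len 3
add y: [x, h, u, y] len 4
add w: [x, h, u, y, w] len 5
add s: [x, h, u, y, w, s] len 6
add c: [x, h, u, y, w, s, c] len 7
add h (repeat h, move left end past it): [u, y, w, s, c, h] len 6
add y (repeat y, move left end past it): [w, s, c, h, y] len 5
add y (repeat y, move left end past it): [y] len 1
add s: [y, s] len 2
Longest all-distinct length: 7.

7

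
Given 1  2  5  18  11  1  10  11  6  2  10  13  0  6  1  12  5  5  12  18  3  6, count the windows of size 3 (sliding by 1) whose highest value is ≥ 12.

13

(1, 2, 5) → max 5
(2, 5, 18) → max 18  ≥ 12 ✓
(5, 18, 11) → max 18  ≥ 12 ✓
(18, 11, 1) → max 18  ≥ 12 ✓
(11, 1, 10) → max 11
(1, 10, 11) → max 11
(10, 11, 6) → max 11
(11, 6, 2) → max 11
(6, 2, 10) → max 10
(2, 10, 13) → max 13  ≥ 12 ✓
(10, 13, 0) → max 13  ≥ 12 ✓
(13, 0, 6) → max 13  ≥ 12 ✓
(0, 6, 1) → max 6
(6, 1, 12) → max 12  ≥ 12 ✓
(1, 12, 5) → max 12  ≥ 12 ✓
(12, 5, 5) → max 12  ≥ 12 ✓
(5, 5, 12) → max 12  ≥ 12 ✓
(5, 12, 18) → max 18  ≥ 12 ✓
(12, 18, 3) → max 18  ≥ 12 ✓
(18, 3, 6) → max 18  ≥ 12 ✓
13 windows satisfy the condition.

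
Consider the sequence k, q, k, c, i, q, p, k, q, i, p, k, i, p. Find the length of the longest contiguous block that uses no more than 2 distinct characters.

add k: window [k] (1 distinct), len 1
add q: window [k, q] (2 distinct), len 2
add k: window [k, q, k] (2 distinct), len 3
add c: window [k, c] (2 distinct), len 2
add i: window [c, i] (2 distinct), len 2
add q: window [i, q] (2 distinct), len 2
add p: window [q, p] (2 distinct), len 2
add k: window [p, k] (2 distinct), len 2
add q: window [k, q] (2 distinct), len 2
add i: window [q, i] (2 distinct), len 2
add p: window [i, p] (2 distinct), len 2
add k: window [p, k] (2 distinct), len 2
add i: window [k, i] (2 distinct), len 2
add p: window [i, p] (2 distinct), len 2
Longest length with ≤2 distinct: 3.

3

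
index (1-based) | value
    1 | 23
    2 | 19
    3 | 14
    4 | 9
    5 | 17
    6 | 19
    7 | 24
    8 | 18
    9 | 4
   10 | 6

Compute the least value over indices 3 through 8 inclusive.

9

Elements at indices 3..8: 14, 9, 17, 19, 24, 18
min(14, 9, 17, 19, 24, 18) = 9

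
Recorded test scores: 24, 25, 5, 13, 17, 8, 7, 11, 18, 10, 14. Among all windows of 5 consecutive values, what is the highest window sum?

84

[24, 25, 5, 13, 17] → sum 84
[25, 5, 13, 17, 8] → sum 68
[5, 13, 17, 8, 7] → sum 50
[13, 17, 8, 7, 11] → sum 56
[17, 8, 7, 11, 18] → sum 61
[8, 7, 11, 18, 10] → sum 54
[7, 11, 18, 10, 14] → sum 60
Highest of these is 84.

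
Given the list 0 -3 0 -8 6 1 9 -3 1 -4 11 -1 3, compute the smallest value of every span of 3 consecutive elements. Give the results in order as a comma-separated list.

-3, -8, -8, -8, 1, -3, -3, -4, -4, -4, -1

Sliding a size-3 window across the 13 values:
(0, -3, 0) → min -3
(-3, 0, -8) → min -8
(0, -8, 6) → min -8
(-8, 6, 1) → min -8
(6, 1, 9) → min 1
(1, 9, -3) → min -3
(9, -3, 1) → min -3
(-3, 1, -4) → min -4
(1, -4, 11) → min -4
(-4, 11, -1) → min -4
(11, -1, 3) → min -1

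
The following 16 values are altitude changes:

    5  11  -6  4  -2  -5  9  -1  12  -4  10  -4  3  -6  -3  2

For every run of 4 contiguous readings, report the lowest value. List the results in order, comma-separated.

-6, -6, -6, -5, -5, -5, -4, -4, -4, -4, -6, -6, -6

[5, 11, -6, 4] → min -6
[11, -6, 4, -2] → min -6
[-6, 4, -2, -5] → min -6
[4, -2, -5, 9] → min -5
[-2, -5, 9, -1] → min -5
[-5, 9, -1, 12] → min -5
[9, -1, 12, -4] → min -4
[-1, 12, -4, 10] → min -4
[12, -4, 10, -4] → min -4
[-4, 10, -4, 3] → min -4
[10, -4, 3, -6] → min -6
[-4, 3, -6, -3] → min -6
[3, -6, -3, 2] → min -6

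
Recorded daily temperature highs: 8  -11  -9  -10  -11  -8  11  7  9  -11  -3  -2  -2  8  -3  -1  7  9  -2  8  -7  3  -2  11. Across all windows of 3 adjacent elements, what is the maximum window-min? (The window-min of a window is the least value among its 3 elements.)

Window mins for each of the 22 positions:
[8, -11, -9] → min -11
[-11, -9, -10] → min -11
[-9, -10, -11] → min -11
[-10, -11, -8] → min -11
[-11, -8, 11] → min -11
[-8, 11, 7] → min -8
[11, 7, 9] → min 7
[7, 9, -11] → min -11
[9, -11, -3] → min -11
[-11, -3, -2] → min -11
[-3, -2, -2] → min -3
[-2, -2, 8] → min -2
[-2, 8, -3] → min -3
[8, -3, -1] → min -3
[-3, -1, 7] → min -3
[-1, 7, 9] → min -1
[7, 9, -2] → min -2
[9, -2, 8] → min -2
[-2, 8, -7] → min -7
[8, -7, 3] → min -7
[-7, 3, -2] → min -7
[3, -2, 11] → min -2
Maximum of these is 7.

7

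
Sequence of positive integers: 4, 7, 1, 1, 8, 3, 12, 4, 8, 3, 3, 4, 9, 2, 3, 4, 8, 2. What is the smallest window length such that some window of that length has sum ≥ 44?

8

add 4: running sum 4 < 44
add 7: running sum 11 < 44
add 1: running sum 12 < 44
add 1: running sum 13 < 44
add 8: running sum 21 < 44
add 3: running sum 24 < 44
add 12: running sum 36 < 44
add 4: running sum 40 < 44
add 8: shortest ending here [7, 1, 1, 8, 3, 12, 4, 8] sum 44, len 8
add 3: shortest ending here [7, 1, 1, 8, 3, 12, 4, 8, 3] sum 47, len 9
add 3: shortest ending here [7, 1, 1, 8, 3, 12, 4, 8, 3, 3] sum 50, len 10
add 4: shortest ending here [8, 3, 12, 4, 8, 3, 3, 4] sum 45, len 8
add 9: shortest ending here [3, 12, 4, 8, 3, 3, 4, 9] sum 46, len 8
add 2: shortest ending here [12, 4, 8, 3, 3, 4, 9, 2] sum 45, len 8
add 3: shortest ending here [12, 4, 8, 3, 3, 4, 9, 2, 3] sum 48, len 9
add 4: shortest ending here [12, 4, 8, 3, 3, 4, 9, 2, 3, 4] sum 52, len 10
add 8: shortest ending here [8, 3, 3, 4, 9, 2, 3, 4, 8] sum 44, len 9
add 2: shortest ending here [8, 3, 3, 4, 9, 2, 3, 4, 8, 2] sum 46, len 10
Shortest qualifying length: 8.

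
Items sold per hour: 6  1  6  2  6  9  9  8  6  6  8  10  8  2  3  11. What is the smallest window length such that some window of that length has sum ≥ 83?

add 6: running sum 6 < 83
add 1: running sum 7 < 83
add 6: running sum 13 < 83
add 2: running sum 15 < 83
add 6: running sum 21 < 83
add 9: running sum 30 < 83
add 9: running sum 39 < 83
add 8: running sum 47 < 83
add 6: running sum 53 < 83
add 6: running sum 59 < 83
add 8: running sum 67 < 83
add 10: running sum 77 < 83
add 8: shortest ending here [6, 1, 6, 2, 6, 9, 9, 8, 6, 6, 8, 10, 8] sum 85, len 13
add 2: shortest ending here [6, 1, 6, 2, 6, 9, 9, 8, 6, 6, 8, 10, 8, 2] sum 87, len 14
add 3: shortest ending here [6, 2, 6, 9, 9, 8, 6, 6, 8, 10, 8, 2, 3] sum 83, len 13
add 11: shortest ending here [6, 9, 9, 8, 6, 6, 8, 10, 8, 2, 3, 11] sum 86, len 12
Shortest qualifying length: 12.

12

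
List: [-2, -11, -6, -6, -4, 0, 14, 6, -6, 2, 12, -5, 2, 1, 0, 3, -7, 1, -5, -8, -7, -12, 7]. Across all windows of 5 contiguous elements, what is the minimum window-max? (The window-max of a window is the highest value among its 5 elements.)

-2

Each size-5 window and its max:
[-2, -11, -6, -6, -4] → max -2
[-11, -6, -6, -4, 0] → max 0
[-6, -6, -4, 0, 14] → max 14
[-6, -4, 0, 14, 6] → max 14
[-4, 0, 14, 6, -6] → max 14
[0, 14, 6, -6, 2] → max 14
[14, 6, -6, 2, 12] → max 14
[6, -6, 2, 12, -5] → max 12
[-6, 2, 12, -5, 2] → max 12
[2, 12, -5, 2, 1] → max 12
[12, -5, 2, 1, 0] → max 12
[-5, 2, 1, 0, 3] → max 3
[2, 1, 0, 3, -7] → max 3
[1, 0, 3, -7, 1] → max 3
[0, 3, -7, 1, -5] → max 3
[3, -7, 1, -5, -8] → max 3
[-7, 1, -5, -8, -7] → max 1
[1, -5, -8, -7, -12] → max 1
[-5, -8, -7, -12, 7] → max 7
Minimum of these is -2.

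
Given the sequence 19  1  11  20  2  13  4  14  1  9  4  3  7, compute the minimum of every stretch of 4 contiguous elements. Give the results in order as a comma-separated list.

1, 1, 2, 2, 2, 1, 1, 1, 1, 3

Sliding a size-4 window across the 13 values:
[19, 1, 11, 20] → min 1
[1, 11, 20, 2] → min 1
[11, 20, 2, 13] → min 2
[20, 2, 13, 4] → min 2
[2, 13, 4, 14] → min 2
[13, 4, 14, 1] → min 1
[4, 14, 1, 9] → min 1
[14, 1, 9, 4] → min 1
[1, 9, 4, 3] → min 1
[9, 4, 3, 7] → min 3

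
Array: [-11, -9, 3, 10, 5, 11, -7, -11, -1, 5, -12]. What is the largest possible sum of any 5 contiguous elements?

22

Window sums for each of the 7 positions:
-11 -9 3 10 5 → sum -2
-9 3 10 5 11 → sum 20
3 10 5 11 -7 → sum 22
10 5 11 -7 -11 → sum 8
5 11 -7 -11 -1 → sum -3
11 -7 -11 -1 5 → sum -3
-7 -11 -1 5 -12 → sum -26
Largest of these is 22.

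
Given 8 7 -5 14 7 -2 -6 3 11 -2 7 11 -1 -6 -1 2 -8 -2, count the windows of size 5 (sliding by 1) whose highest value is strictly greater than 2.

[8, 7, -5, 14, 7] → max 14  > 2 ✓
[7, -5, 14, 7, -2] → max 14  > 2 ✓
[-5, 14, 7, -2, -6] → max 14  > 2 ✓
[14, 7, -2, -6, 3] → max 14  > 2 ✓
[7, -2, -6, 3, 11] → max 11  > 2 ✓
[-2, -6, 3, 11, -2] → max 11  > 2 ✓
[-6, 3, 11, -2, 7] → max 11  > 2 ✓
[3, 11, -2, 7, 11] → max 11  > 2 ✓
[11, -2, 7, 11, -1] → max 11  > 2 ✓
[-2, 7, 11, -1, -6] → max 11  > 2 ✓
[7, 11, -1, -6, -1] → max 11  > 2 ✓
[11, -1, -6, -1, 2] → max 11  > 2 ✓
[-1, -6, -1, 2, -8] → max 2
[-6, -1, 2, -8, -2] → max 2
12 windows satisfy the condition.

12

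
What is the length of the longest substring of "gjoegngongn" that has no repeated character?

5

add g: [g] len 1
add j: [g, j] len 2
add o: [g, j, o] len 3
add e: [g, j, o, e] len 4
add g (repeat g, move left end past it): [j, o, e, g] len 4
add n: [j, o, e, g, n] len 5
add g (repeat g, move left end past it): [n, g] len 2
add o: [n, g, o] len 3
add n (repeat n, move left end past it): [g, o, n] len 3
add g (repeat g, move left end past it): [o, n, g] len 3
add n (repeat n, move left end past it): [g, n] len 2
Longest all-distinct length: 5.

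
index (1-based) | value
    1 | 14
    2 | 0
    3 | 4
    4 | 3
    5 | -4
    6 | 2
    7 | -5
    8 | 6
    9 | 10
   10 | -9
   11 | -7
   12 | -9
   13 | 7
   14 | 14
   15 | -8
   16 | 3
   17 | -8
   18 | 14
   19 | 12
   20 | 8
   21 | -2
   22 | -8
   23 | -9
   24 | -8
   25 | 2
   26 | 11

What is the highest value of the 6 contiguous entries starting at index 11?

Elements at indices 11..16: -7, -9, 7, 14, -8, 3
max(-7, -9, 7, 14, -8, 3) = 14

14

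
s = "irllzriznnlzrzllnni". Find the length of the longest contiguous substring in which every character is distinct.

4

[i] len 1
[i, r] len 2
[i, r, l] len 3
[l] len 1
[l, z] len 2
[l, z, r] len 3
[l, z, r, i] len 4
[r, i, z] len 3
[r, i, z, n] len 4
[n] len 1
[n, l] len 2
[n, l, z] len 3
[n, l, z, r] len 4
[r, z] len 2
[r, z, l] len 3
[l] len 1
[l, n] len 2
[n] len 1
[n, i] len 2
Longest all-distinct length: 4.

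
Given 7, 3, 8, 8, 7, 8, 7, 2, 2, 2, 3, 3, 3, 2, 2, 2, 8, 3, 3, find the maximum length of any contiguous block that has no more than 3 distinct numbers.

Extend right; when distinct count exceeds 3, shrink from the left:
[7] 1 distinct, len 1
[7, 3] 2 distinct, len 2
[7, 3, 8] 3 distinct, len 3
[7, 3, 8, 8] 3 distinct, len 4
[7, 3, 8, 8, 7] 3 distinct, len 5
[7, 3, 8, 8, 7, 8] 3 distinct, len 6
[7, 3, 8, 8, 7, 8, 7] 3 distinct, len 7
[8, 8, 7, 8, 7, 2] 3 distinct, len 6
[8, 8, 7, 8, 7, 2, 2] 3 distinct, len 7
[8, 8, 7, 8, 7, 2, 2, 2] 3 distinct, len 8
[7, 2, 2, 2, 3] 3 distinct, len 5
[7, 2, 2, 2, 3, 3] 3 distinct, len 6
[7, 2, 2, 2, 3, 3, 3] 3 distinct, len 7
[7, 2, 2, 2, 3, 3, 3, 2] 3 distinct, len 8
[7, 2, 2, 2, 3, 3, 3, 2, 2] 3 distinct, len 9
[7, 2, 2, 2, 3, 3, 3, 2, 2, 2] 3 distinct, len 10
[2, 2, 2, 3, 3, 3, 2, 2, 2, 8] 3 distinct, len 10
[2, 2, 2, 3, 3, 3, 2, 2, 2, 8, 3] 3 distinct, len 11
[2, 2, 2, 3, 3, 3, 2, 2, 2, 8, 3, 3] 3 distinct, len 12
Longest length with ≤3 distinct: 12.

12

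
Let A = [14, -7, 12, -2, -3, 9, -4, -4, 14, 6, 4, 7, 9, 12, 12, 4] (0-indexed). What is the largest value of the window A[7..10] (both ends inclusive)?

Elements at indices 7..10: -4, 14, 6, 4
max(-4, 14, 6, 4) = 14

14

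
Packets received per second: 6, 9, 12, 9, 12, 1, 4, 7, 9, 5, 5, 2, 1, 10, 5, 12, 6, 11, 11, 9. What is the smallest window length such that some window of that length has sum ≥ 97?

14

add 6: running sum 6 < 97
add 9: running sum 15 < 97
add 12: running sum 27 < 97
add 9: running sum 36 < 97
add 12: running sum 48 < 97
add 1: running sum 49 < 97
add 4: running sum 53 < 97
add 7: running sum 60 < 97
add 9: running sum 69 < 97
add 5: running sum 74 < 97
add 5: running sum 79 < 97
add 2: running sum 81 < 97
add 1: running sum 82 < 97
add 10: running sum 92 < 97
end 14: [6, 9, 12, 9, 12, 1, 4, 7, 9, 5, 5, 2, 1, 10, 5] sum 97, len 15
end 15: [9, 12, 9, 12, 1, 4, 7, 9, 5, 5, 2, 1, 10, 5, 12] sum 103, len 15
end 16: [12, 9, 12, 1, 4, 7, 9, 5, 5, 2, 1, 10, 5, 12, 6] sum 100, len 15
end 17: [9, 12, 1, 4, 7, 9, 5, 5, 2, 1, 10, 5, 12, 6, 11] sum 99, len 15
end 18: [12, 1, 4, 7, 9, 5, 5, 2, 1, 10, 5, 12, 6, 11, 11] sum 101, len 15
end 19: [4, 7, 9, 5, 5, 2, 1, 10, 5, 12, 6, 11, 11, 9] sum 97, len 14
Shortest qualifying length: 14.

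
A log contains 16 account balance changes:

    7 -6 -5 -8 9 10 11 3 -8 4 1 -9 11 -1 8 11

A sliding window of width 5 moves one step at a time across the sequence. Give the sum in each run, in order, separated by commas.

7 -6 -5 -8 9 → sum -3
-6 -5 -8 9 10 → sum 0
-5 -8 9 10 11 → sum 17
-8 9 10 11 3 → sum 25
9 10 11 3 -8 → sum 25
10 11 3 -8 4 → sum 20
11 3 -8 4 1 → sum 11
3 -8 4 1 -9 → sum -9
-8 4 1 -9 11 → sum -1
4 1 -9 11 -1 → sum 6
1 -9 11 -1 8 → sum 10
-9 11 -1 8 11 → sum 20

-3, 0, 17, 25, 25, 20, 11, -9, -1, 6, 10, 20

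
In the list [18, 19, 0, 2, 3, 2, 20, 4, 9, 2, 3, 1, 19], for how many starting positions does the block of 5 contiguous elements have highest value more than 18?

8

(18, 19, 0, 2, 3) → max 19  > 18 ✓
(19, 0, 2, 3, 2) → max 19  > 18 ✓
(0, 2, 3, 2, 20) → max 20  > 18 ✓
(2, 3, 2, 20, 4) → max 20  > 18 ✓
(3, 2, 20, 4, 9) → max 20  > 18 ✓
(2, 20, 4, 9, 2) → max 20  > 18 ✓
(20, 4, 9, 2, 3) → max 20  > 18 ✓
(4, 9, 2, 3, 1) → max 9
(9, 2, 3, 1, 19) → max 19  > 18 ✓
8 windows satisfy the condition.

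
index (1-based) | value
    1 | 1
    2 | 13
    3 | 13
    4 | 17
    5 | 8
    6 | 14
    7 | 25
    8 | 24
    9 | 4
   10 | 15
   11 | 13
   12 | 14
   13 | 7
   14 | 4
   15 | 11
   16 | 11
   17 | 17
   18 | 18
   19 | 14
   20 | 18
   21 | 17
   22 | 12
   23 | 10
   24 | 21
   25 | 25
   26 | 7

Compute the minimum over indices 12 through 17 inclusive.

4

Elements at indices 12..17: 14, 7, 4, 11, 11, 17
min(14, 7, 4, 11, 11, 17) = 4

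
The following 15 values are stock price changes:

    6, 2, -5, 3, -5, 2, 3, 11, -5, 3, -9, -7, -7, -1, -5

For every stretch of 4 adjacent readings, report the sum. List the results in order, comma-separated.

(6, 2, -5, 3) → sum 6
(2, -5, 3, -5) → sum -5
(-5, 3, -5, 2) → sum -5
(3, -5, 2, 3) → sum 3
(-5, 2, 3, 11) → sum 11
(2, 3, 11, -5) → sum 11
(3, 11, -5, 3) → sum 12
(11, -5, 3, -9) → sum 0
(-5, 3, -9, -7) → sum -18
(3, -9, -7, -7) → sum -20
(-9, -7, -7, -1) → sum -24
(-7, -7, -1, -5) → sum -20

6, -5, -5, 3, 11, 11, 12, 0, -18, -20, -24, -20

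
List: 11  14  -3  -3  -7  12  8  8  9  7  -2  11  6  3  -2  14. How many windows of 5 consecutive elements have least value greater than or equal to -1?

[11, 14, -3, -3, -7] → min -7
[14, -3, -3, -7, 12] → min -7
[-3, -3, -7, 12, 8] → min -7
[-3, -7, 12, 8, 8] → min -7
[-7, 12, 8, 8, 9] → min -7
[12, 8, 8, 9, 7] → min 7  ≥ -1 ✓
[8, 8, 9, 7, -2] → min -2
[8, 9, 7, -2, 11] → min -2
[9, 7, -2, 11, 6] → min -2
[7, -2, 11, 6, 3] → min -2
[-2, 11, 6, 3, -2] → min -2
[11, 6, 3, -2, 14] → min -2
1 window satisfy the condition.

1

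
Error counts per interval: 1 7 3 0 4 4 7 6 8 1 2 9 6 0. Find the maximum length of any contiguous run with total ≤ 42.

→ 1: sum 1, len 1
→ 7: sum 8, len 2
→ 3: sum 11, len 3
→ 0: sum 11, len 4
→ 4: sum 15, len 5
→ 4: sum 19, len 6
→ 7: sum 26, len 7
→ 6: sum 32, len 8
→ 8: sum 40, len 9
→ 1: sum 41, len 10
→ 2 (dropped 1): sum 42, len 10
→ 9 (dropped 7, 3): sum 41, len 9
→ 6 (dropped 0, 4, 4): sum 39, len 7
→ 0: sum 39, len 8
Longest length seen: 10.

10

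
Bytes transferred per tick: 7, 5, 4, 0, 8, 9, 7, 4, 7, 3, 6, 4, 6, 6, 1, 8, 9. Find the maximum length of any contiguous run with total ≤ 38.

→ 7: sum 7, len 1
→ 5: sum 12, len 2
→ 4: sum 16, len 3
→ 0: sum 16, len 4
→ 8: sum 24, len 5
→ 9: sum 33, len 6
→ 7 (dropped 7): sum 33, len 6
→ 4: sum 37, len 7
→ 7 (dropped 5, 4): sum 35, len 6
→ 3: sum 38, len 7
→ 6 (dropped 0, 8): sum 36, len 6
→ 4 (dropped 9): sum 31, len 6
→ 6: sum 37, len 7
→ 6 (dropped 7): sum 36, len 7
→ 1: sum 37, len 8
→ 8 (dropped 4, 7): sum 34, len 7
→ 9 (dropped 3, 6): sum 34, len 6
Longest length seen: 8.

8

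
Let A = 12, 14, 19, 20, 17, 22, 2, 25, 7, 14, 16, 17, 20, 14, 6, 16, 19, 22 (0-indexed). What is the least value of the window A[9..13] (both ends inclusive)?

14

Elements at indices 9..13: 14, 16, 17, 20, 14
min(14, 16, 17, 20, 14) = 14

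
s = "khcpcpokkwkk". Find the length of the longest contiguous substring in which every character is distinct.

[k] len 1
[k, h] len 2
[k, h, c] len 3
[k, h, c, p] len 4
[p, c] len 2
[c, p] len 2
[c, p, o] len 3
[c, p, o, k] len 4
[k] len 1
[k, w] len 2
[w, k] len 2
[k] len 1
Longest all-distinct length: 4.

4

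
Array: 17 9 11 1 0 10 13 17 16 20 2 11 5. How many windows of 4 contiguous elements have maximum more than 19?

[17, 9, 11, 1] → max 17
[9, 11, 1, 0] → max 11
[11, 1, 0, 10] → max 11
[1, 0, 10, 13] → max 13
[0, 10, 13, 17] → max 17
[10, 13, 17, 16] → max 17
[13, 17, 16, 20] → max 20  > 19 ✓
[17, 16, 20, 2] → max 20  > 19 ✓
[16, 20, 2, 11] → max 20  > 19 ✓
[20, 2, 11, 5] → max 20  > 19 ✓
4 windows satisfy the condition.

4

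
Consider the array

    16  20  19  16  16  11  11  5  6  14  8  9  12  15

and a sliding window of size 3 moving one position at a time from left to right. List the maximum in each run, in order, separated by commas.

20, 20, 19, 16, 16, 11, 11, 14, 14, 14, 12, 15

16 20 19 → max 20
20 19 16 → max 20
19 16 16 → max 19
16 16 11 → max 16
16 11 11 → max 16
11 11 5 → max 11
11 5 6 → max 11
5 6 14 → max 14
6 14 8 → max 14
14 8 9 → max 14
8 9 12 → max 12
9 12 15 → max 15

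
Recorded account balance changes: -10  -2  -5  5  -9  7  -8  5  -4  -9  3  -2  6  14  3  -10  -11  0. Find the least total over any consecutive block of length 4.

-18

-10 -2 -5 5 → sum -12
-2 -5 5 -9 → sum -11
-5 5 -9 7 → sum -2
5 -9 7 -8 → sum -5
-9 7 -8 5 → sum -5
7 -8 5 -4 → sum 0
-8 5 -4 -9 → sum -16
5 -4 -9 3 → sum -5
-4 -9 3 -2 → sum -12
-9 3 -2 6 → sum -2
3 -2 6 14 → sum 21
-2 6 14 3 → sum 21
6 14 3 -10 → sum 13
14 3 -10 -11 → sum -4
3 -10 -11 0 → sum -18
Least of these is -18.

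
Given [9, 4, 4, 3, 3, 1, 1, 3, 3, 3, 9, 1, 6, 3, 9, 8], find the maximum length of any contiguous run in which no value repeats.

[9] len 1
[9, 4] len 2
[4] len 1
[4, 3] len 2
[3] len 1
[3, 1] len 2
[1] len 1
[1, 3] len 2
[3] len 1
[3] len 1
[3, 9] len 2
[3, 9, 1] len 3
[3, 9, 1, 6] len 4
[9, 1, 6, 3] len 4
[1, 6, 3, 9] len 4
[1, 6, 3, 9, 8] len 5
Longest all-distinct length: 5.

5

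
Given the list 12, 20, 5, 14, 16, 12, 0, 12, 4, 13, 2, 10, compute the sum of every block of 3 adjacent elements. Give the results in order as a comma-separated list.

[12, 20, 5] → sum 37
[20, 5, 14] → sum 39
[5, 14, 16] → sum 35
[14, 16, 12] → sum 42
[16, 12, 0] → sum 28
[12, 0, 12] → sum 24
[0, 12, 4] → sum 16
[12, 4, 13] → sum 29
[4, 13, 2] → sum 19
[13, 2, 10] → sum 25

37, 39, 35, 42, 28, 24, 16, 29, 19, 25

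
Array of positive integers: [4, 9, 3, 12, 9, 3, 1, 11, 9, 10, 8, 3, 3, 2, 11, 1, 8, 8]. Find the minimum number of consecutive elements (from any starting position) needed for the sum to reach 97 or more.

15

add 4: running sum 4 < 97
add 9: running sum 13 < 97
add 3: running sum 16 < 97
add 12: running sum 28 < 97
add 9: running sum 37 < 97
add 3: running sum 40 < 97
add 1: running sum 41 < 97
add 11: running sum 52 < 97
add 9: running sum 61 < 97
add 10: running sum 71 < 97
add 8: running sum 79 < 97
add 3: running sum 82 < 97
add 3: running sum 85 < 97
add 2: running sum 87 < 97
add 11: shortest ending here [4, 9, 3, 12, 9, 3, 1, 11, 9, 10, 8, 3, 3, 2, 11] sum 98, len 15
add 1: shortest ending here [4, 9, 3, 12, 9, 3, 1, 11, 9, 10, 8, 3, 3, 2, 11, 1] sum 99, len 16
add 8: shortest ending here [9, 3, 12, 9, 3, 1, 11, 9, 10, 8, 3, 3, 2, 11, 1, 8] sum 103, len 16
add 8: shortest ending here [12, 9, 3, 1, 11, 9, 10, 8, 3, 3, 2, 11, 1, 8, 8] sum 99, len 15
Shortest qualifying length: 15.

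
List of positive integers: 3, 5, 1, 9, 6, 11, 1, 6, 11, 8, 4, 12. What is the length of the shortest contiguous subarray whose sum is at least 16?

2

Extend right; whenever the sum reaches 16, record the length and shrink from the left:
add 3: running sum 3 < 16
add 5: running sum 8 < 16
add 1: running sum 9 < 16
end 3: [3, 5, 1, 9] sum 18, len 4
end 4: [1, 9, 6] sum 16, len 3
end 5: [6, 11] sum 17, len 2
end 6: [6, 11, 1] sum 18, len 3
end 7: [11, 1, 6] sum 18, len 3
end 8: [6, 11] sum 17, len 2
end 9: [11, 8] sum 19, len 2
end 10: [11, 8, 4] sum 23, len 3
end 11: [4, 12] sum 16, len 2
Shortest qualifying length: 2.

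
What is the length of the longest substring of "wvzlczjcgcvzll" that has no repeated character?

5

add w: [w] len 1
add v: [w, v] len 2
add z: [w, v, z] len 3
add l: [w, v, z, l] len 4
add c: [w, v, z, l, c] len 5
add z (repeat z, move left end past it): [l, c, z] len 3
add j: [l, c, z, j] len 4
add c (repeat c, move left end past it): [z, j, c] len 3
add g: [z, j, c, g] len 4
add c (repeat c, move left end past it): [g, c] len 2
add v: [g, c, v] len 3
add z: [g, c, v, z] len 4
add l: [g, c, v, z, l] len 5
add l (repeat l, move left end past it): [l] len 1
Longest all-distinct length: 5.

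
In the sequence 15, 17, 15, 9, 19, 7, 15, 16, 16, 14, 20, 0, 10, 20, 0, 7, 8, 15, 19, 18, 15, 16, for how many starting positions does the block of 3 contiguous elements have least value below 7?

15 17 15 → min 15
17 15 9 → min 9
15 9 19 → min 9
9 19 7 → min 7
19 7 15 → min 7
7 15 16 → min 7
15 16 16 → min 15
16 16 14 → min 14
16 14 20 → min 14
14 20 0 → min 0  < 7 ✓
20 0 10 → min 0  < 7 ✓
0 10 20 → min 0  < 7 ✓
10 20 0 → min 0  < 7 ✓
20 0 7 → min 0  < 7 ✓
0 7 8 → min 0  < 7 ✓
7 8 15 → min 7
8 15 19 → min 8
15 19 18 → min 15
19 18 15 → min 15
18 15 16 → min 15
6 windows satisfy the condition.

6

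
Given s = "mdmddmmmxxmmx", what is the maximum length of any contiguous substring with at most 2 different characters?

add m: window [m] (1 distinct), len 1
add d: window [m, d] (2 distinct), len 2
add m: window [m, d, m] (2 distinct), len 3
add d: window [m, d, m, d] (2 distinct), len 4
add d: window [m, d, m, d, d] (2 distinct), len 5
add m: window [m, d, m, d, d, m] (2 distinct), len 6
add m: window [m, d, m, d, d, m, m] (2 distinct), len 7
add m: window [m, d, m, d, d, m, m, m] (2 distinct), len 8
add x: window [m, m, m, x] (2 distinct), len 4
add x: window [m, m, m, x, x] (2 distinct), len 5
add m: window [m, m, m, x, x, m] (2 distinct), len 6
add m: window [m, m, m, x, x, m, m] (2 distinct), len 7
add x: window [m, m, m, x, x, m, m, x] (2 distinct), len 8
Longest length with ≤2 distinct: 8.

8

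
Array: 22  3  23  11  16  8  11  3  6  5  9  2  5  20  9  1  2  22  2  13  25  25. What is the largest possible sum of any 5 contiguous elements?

22 3 23 11 16 → sum 75
3 23 11 16 8 → sum 61
23 11 16 8 11 → sum 69
11 16 8 11 3 → sum 49
16 8 11 3 6 → sum 44
8 11 3 6 5 → sum 33
11 3 6 5 9 → sum 34
3 6 5 9 2 → sum 25
6 5 9 2 5 → sum 27
5 9 2 5 20 → sum 41
9 2 5 20 9 → sum 45
2 5 20 9 1 → sum 37
5 20 9 1 2 → sum 37
20 9 1 2 22 → sum 54
9 1 2 22 2 → sum 36
1 2 22 2 13 → sum 40
2 22 2 13 25 → sum 64
22 2 13 25 25 → sum 87
Largest of these is 87.

87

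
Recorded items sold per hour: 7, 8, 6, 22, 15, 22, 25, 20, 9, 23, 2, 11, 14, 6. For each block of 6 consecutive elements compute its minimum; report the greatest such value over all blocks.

9

(7, 8, 6, 22, 15, 22) → min 6
(8, 6, 22, 15, 22, 25) → min 6
(6, 22, 15, 22, 25, 20) → min 6
(22, 15, 22, 25, 20, 9) → min 9
(15, 22, 25, 20, 9, 23) → min 9
(22, 25, 20, 9, 23, 2) → min 2
(25, 20, 9, 23, 2, 11) → min 2
(20, 9, 23, 2, 11, 14) → min 2
(9, 23, 2, 11, 14, 6) → min 2
Greatest of these is 9.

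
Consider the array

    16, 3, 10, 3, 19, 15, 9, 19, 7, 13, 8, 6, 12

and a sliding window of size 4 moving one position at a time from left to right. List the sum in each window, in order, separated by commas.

[16, 3, 10, 3] → sum 32
[3, 10, 3, 19] → sum 35
[10, 3, 19, 15] → sum 47
[3, 19, 15, 9] → sum 46
[19, 15, 9, 19] → sum 62
[15, 9, 19, 7] → sum 50
[9, 19, 7, 13] → sum 48
[19, 7, 13, 8] → sum 47
[7, 13, 8, 6] → sum 34
[13, 8, 6, 12] → sum 39

32, 35, 47, 46, 62, 50, 48, 47, 34, 39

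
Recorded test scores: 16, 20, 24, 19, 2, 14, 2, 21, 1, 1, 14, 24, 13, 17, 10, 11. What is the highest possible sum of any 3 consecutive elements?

(16, 20, 24) → sum 60
(20, 24, 19) → sum 63
(24, 19, 2) → sum 45
(19, 2, 14) → sum 35
(2, 14, 2) → sum 18
(14, 2, 21) → sum 37
(2, 21, 1) → sum 24
(21, 1, 1) → sum 23
(1, 1, 14) → sum 16
(1, 14, 24) → sum 39
(14, 24, 13) → sum 51
(24, 13, 17) → sum 54
(13, 17, 10) → sum 40
(17, 10, 11) → sum 38
Highest of these is 63.

63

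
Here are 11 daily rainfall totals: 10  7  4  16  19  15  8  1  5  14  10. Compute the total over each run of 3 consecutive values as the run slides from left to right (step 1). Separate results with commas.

21, 27, 39, 50, 42, 24, 14, 20, 29

(10, 7, 4) → sum 21
(7, 4, 16) → sum 27
(4, 16, 19) → sum 39
(16, 19, 15) → sum 50
(19, 15, 8) → sum 42
(15, 8, 1) → sum 24
(8, 1, 5) → sum 14
(1, 5, 14) → sum 20
(5, 14, 10) → sum 29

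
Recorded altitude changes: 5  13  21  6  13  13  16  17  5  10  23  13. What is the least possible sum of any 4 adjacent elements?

(5, 13, 21, 6) → sum 45
(13, 21, 6, 13) → sum 53
(21, 6, 13, 13) → sum 53
(6, 13, 13, 16) → sum 48
(13, 13, 16, 17) → sum 59
(13, 16, 17, 5) → sum 51
(16, 17, 5, 10) → sum 48
(17, 5, 10, 23) → sum 55
(5, 10, 23, 13) → sum 51
Least of these is 45.

45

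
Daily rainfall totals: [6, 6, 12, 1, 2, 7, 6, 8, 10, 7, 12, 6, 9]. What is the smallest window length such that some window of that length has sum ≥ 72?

11

Extend right; whenever the sum reaches 72, record the length and shrink from the left:
add 6: running sum 6 < 72
add 6: running sum 12 < 72
add 12: running sum 24 < 72
add 1: running sum 25 < 72
add 2: running sum 27 < 72
add 7: running sum 34 < 72
add 6: running sum 40 < 72
add 8: running sum 48 < 72
add 10: running sum 58 < 72
add 7: running sum 65 < 72
add 12: shortest ending here [6, 6, 12, 1, 2, 7, 6, 8, 10, 7, 12] sum 77, len 11
add 6: shortest ending here [6, 12, 1, 2, 7, 6, 8, 10, 7, 12, 6] sum 77, len 11
add 9: shortest ending here [12, 1, 2, 7, 6, 8, 10, 7, 12, 6, 9] sum 80, len 11
Shortest qualifying length: 11.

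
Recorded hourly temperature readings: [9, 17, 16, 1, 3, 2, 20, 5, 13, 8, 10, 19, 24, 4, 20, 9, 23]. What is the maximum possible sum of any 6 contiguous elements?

[9, 17, 16, 1, 3, 2] → sum 48
[17, 16, 1, 3, 2, 20] → sum 59
[16, 1, 3, 2, 20, 5] → sum 47
[1, 3, 2, 20, 5, 13] → sum 44
[3, 2, 20, 5, 13, 8] → sum 51
[2, 20, 5, 13, 8, 10] → sum 58
[20, 5, 13, 8, 10, 19] → sum 75
[5, 13, 8, 10, 19, 24] → sum 79
[13, 8, 10, 19, 24, 4] → sum 78
[8, 10, 19, 24, 4, 20] → sum 85
[10, 19, 24, 4, 20, 9] → sum 86
[19, 24, 4, 20, 9, 23] → sum 99
Maximum of these is 99.

99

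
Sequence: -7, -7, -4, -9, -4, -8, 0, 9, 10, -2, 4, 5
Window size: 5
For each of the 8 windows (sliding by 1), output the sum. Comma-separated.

-7 -7 -4 -9 -4 → sum -31
-7 -4 -9 -4 -8 → sum -32
-4 -9 -4 -8 0 → sum -25
-9 -4 -8 0 9 → sum -12
-4 -8 0 9 10 → sum 7
-8 0 9 10 -2 → sum 9
0 9 10 -2 4 → sum 21
9 10 -2 4 5 → sum 26

-31, -32, -25, -12, 7, 9, 21, 26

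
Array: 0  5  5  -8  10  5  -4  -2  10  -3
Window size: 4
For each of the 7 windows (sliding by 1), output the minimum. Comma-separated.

-8, -8, -8, -8, -4, -4, -4

Sliding a size-4 window across the 10 values:
[0, 5, 5, -8] → min -8
[5, 5, -8, 10] → min -8
[5, -8, 10, 5] → min -8
[-8, 10, 5, -4] → min -8
[10, 5, -4, -2] → min -4
[5, -4, -2, 10] → min -4
[-4, -2, 10, -3] → min -4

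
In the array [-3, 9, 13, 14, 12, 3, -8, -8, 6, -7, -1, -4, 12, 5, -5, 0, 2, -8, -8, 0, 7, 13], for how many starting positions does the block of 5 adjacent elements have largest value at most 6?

6

(-3, 9, 13, 14, 12) → max 14
(9, 13, 14, 12, 3) → max 14
(13, 14, 12, 3, -8) → max 14
(14, 12, 3, -8, -8) → max 14
(12, 3, -8, -8, 6) → max 12
(3, -8, -8, 6, -7) → max 6  ≤ 6 ✓
(-8, -8, 6, -7, -1) → max 6  ≤ 6 ✓
(-8, 6, -7, -1, -4) → max 6  ≤ 6 ✓
(6, -7, -1, -4, 12) → max 12
(-7, -1, -4, 12, 5) → max 12
(-1, -4, 12, 5, -5) → max 12
(-4, 12, 5, -5, 0) → max 12
(12, 5, -5, 0, 2) → max 12
(5, -5, 0, 2, -8) → max 5  ≤ 6 ✓
(-5, 0, 2, -8, -8) → max 2  ≤ 6 ✓
(0, 2, -8, -8, 0) → max 2  ≤ 6 ✓
(2, -8, -8, 0, 7) → max 7
(-8, -8, 0, 7, 13) → max 13
6 windows satisfy the condition.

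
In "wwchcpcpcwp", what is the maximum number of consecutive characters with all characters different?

add w: [w] len 1
add w (repeat w, move left end past it): [w] len 1
add c: [w, c] len 2
add h: [w, c, h] len 3
add c (repeat c, move left end past it): [h, c] len 2
add p: [h, c, p] len 3
add c (repeat c, move left end past it): [p, c] len 2
add p (repeat p, move left end past it): [c, p] len 2
add c (repeat c, move left end past it): [p, c] len 2
add w: [p, c, w] len 3
add p (repeat p, move left end past it): [c, w, p] len 3
Longest all-distinct length: 3.

3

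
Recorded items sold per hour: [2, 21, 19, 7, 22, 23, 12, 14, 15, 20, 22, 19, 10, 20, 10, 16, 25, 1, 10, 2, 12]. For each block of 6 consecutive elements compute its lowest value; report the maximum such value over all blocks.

Window mins for each of the 16 positions:
(2, 21, 19, 7, 22, 23) → min 2
(21, 19, 7, 22, 23, 12) → min 7
(19, 7, 22, 23, 12, 14) → min 7
(7, 22, 23, 12, 14, 15) → min 7
(22, 23, 12, 14, 15, 20) → min 12
(23, 12, 14, 15, 20, 22) → min 12
(12, 14, 15, 20, 22, 19) → min 12
(14, 15, 20, 22, 19, 10) → min 10
(15, 20, 22, 19, 10, 20) → min 10
(20, 22, 19, 10, 20, 10) → min 10
(22, 19, 10, 20, 10, 16) → min 10
(19, 10, 20, 10, 16, 25) → min 10
(10, 20, 10, 16, 25, 1) → min 1
(20, 10, 16, 25, 1, 10) → min 1
(10, 16, 25, 1, 10, 2) → min 1
(16, 25, 1, 10, 2, 12) → min 1
Maximum of these is 12.

12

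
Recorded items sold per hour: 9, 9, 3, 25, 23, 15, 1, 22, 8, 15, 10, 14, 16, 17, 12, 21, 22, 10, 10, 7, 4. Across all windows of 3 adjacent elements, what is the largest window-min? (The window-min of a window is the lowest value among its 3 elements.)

15

9 9 3 → min 3
9 3 25 → min 3
3 25 23 → min 3
25 23 15 → min 15
23 15 1 → min 1
15 1 22 → min 1
1 22 8 → min 1
22 8 15 → min 8
8 15 10 → min 8
15 10 14 → min 10
10 14 16 → min 10
14 16 17 → min 14
16 17 12 → min 12
17 12 21 → min 12
12 21 22 → min 12
21 22 10 → min 10
22 10 10 → min 10
10 10 7 → min 7
10 7 4 → min 4
Largest of these is 15.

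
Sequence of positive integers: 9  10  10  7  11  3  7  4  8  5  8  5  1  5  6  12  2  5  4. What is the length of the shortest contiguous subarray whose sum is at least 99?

15

Extend right; whenever the sum reaches 99, record the length and shrink from the left:
add 9: running sum 9 < 99
add 10: running sum 19 < 99
add 10: running sum 29 < 99
add 7: running sum 36 < 99
add 11: running sum 47 < 99
add 3: running sum 50 < 99
add 7: running sum 57 < 99
add 4: running sum 61 < 99
add 8: running sum 69 < 99
add 5: running sum 74 < 99
add 8: running sum 82 < 99
add 5: running sum 87 < 99
add 1: running sum 88 < 99
add 5: running sum 93 < 99
end 14: [9, 10, 10, 7, 11, 3, 7, 4, 8, 5, 8, 5, 1, 5, 6] sum 99, len 15
end 15: [10, 10, 7, 11, 3, 7, 4, 8, 5, 8, 5, 1, 5, 6, 12] sum 102, len 15
end 16: [10, 10, 7, 11, 3, 7, 4, 8, 5, 8, 5, 1, 5, 6, 12, 2] sum 104, len 16
end 17: [10, 7, 11, 3, 7, 4, 8, 5, 8, 5, 1, 5, 6, 12, 2, 5] sum 99, len 16
end 18: [10, 7, 11, 3, 7, 4, 8, 5, 8, 5, 1, 5, 6, 12, 2, 5, 4] sum 103, len 17
Shortest qualifying length: 15.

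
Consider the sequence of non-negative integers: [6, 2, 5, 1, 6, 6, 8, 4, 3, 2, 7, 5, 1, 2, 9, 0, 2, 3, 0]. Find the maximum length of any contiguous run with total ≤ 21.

Extend to the right; shrink from the left whenever the sum exceeds 21:
→ 6: sum 6, len 1
→ 2: sum 8, len 2
→ 5: sum 13, len 3
→ 1: sum 14, len 4
→ 6: sum 20, len 5
→ 6 (dropped 6): sum 20, len 5
→ 8 (dropped 2, 5): sum 21, len 4
→ 4 (dropped 1, 6): sum 18, len 3
→ 3: sum 21, len 4
→ 2 (dropped 6): sum 17, len 4
→ 7 (dropped 8): sum 16, len 4
→ 5: sum 21, len 5
→ 1 (dropped 4): sum 18, len 5
→ 2: sum 20, len 6
→ 9 (dropped 3, 2, 7): sum 17, len 4
→ 0: sum 17, len 5
→ 2: sum 19, len 6
→ 3 (dropped 5): sum 17, len 6
→ 0: sum 17, len 7
Longest length seen: 7.

7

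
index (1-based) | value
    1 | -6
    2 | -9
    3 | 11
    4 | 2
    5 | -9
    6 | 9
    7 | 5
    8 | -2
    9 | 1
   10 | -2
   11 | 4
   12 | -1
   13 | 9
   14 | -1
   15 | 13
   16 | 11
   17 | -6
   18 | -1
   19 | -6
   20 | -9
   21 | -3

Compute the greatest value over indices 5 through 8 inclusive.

Elements at indices 5..8: -9, 9, 5, -2
max(-9, 9, 5, -2) = 9

9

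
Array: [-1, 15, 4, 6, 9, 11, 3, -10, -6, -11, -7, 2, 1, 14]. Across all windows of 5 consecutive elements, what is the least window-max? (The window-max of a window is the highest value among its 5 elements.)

2

Window maxs for each of the 10 positions:
(-1, 15, 4, 6, 9) → max 15
(15, 4, 6, 9, 11) → max 15
(4, 6, 9, 11, 3) → max 11
(6, 9, 11, 3, -10) → max 11
(9, 11, 3, -10, -6) → max 11
(11, 3, -10, -6, -11) → max 11
(3, -10, -6, -11, -7) → max 3
(-10, -6, -11, -7, 2) → max 2
(-6, -11, -7, 2, 1) → max 2
(-11, -7, 2, 1, 14) → max 14
Least of these is 2.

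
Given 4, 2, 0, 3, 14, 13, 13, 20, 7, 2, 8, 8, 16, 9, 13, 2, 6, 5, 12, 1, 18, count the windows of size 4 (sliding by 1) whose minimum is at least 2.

13

4 2 0 3 → min 0
2 0 3 14 → min 0
0 3 14 13 → min 0
3 14 13 13 → min 3  ≥ 2 ✓
14 13 13 20 → min 13  ≥ 2 ✓
13 13 20 7 → min 7  ≥ 2 ✓
13 20 7 2 → min 2  ≥ 2 ✓
20 7 2 8 → min 2  ≥ 2 ✓
7 2 8 8 → min 2  ≥ 2 ✓
2 8 8 16 → min 2  ≥ 2 ✓
8 8 16 9 → min 8  ≥ 2 ✓
8 16 9 13 → min 8  ≥ 2 ✓
16 9 13 2 → min 2  ≥ 2 ✓
9 13 2 6 → min 2  ≥ 2 ✓
13 2 6 5 → min 2  ≥ 2 ✓
2 6 5 12 → min 2  ≥ 2 ✓
6 5 12 1 → min 1
5 12 1 18 → min 1
13 windows satisfy the condition.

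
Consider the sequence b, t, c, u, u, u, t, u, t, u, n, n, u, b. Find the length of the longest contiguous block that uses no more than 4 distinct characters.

[b] 1 distinct, len 1
[b, t] 2 distinct, len 2
[b, t, c] 3 distinct, len 3
[b, t, c, u] 4 distinct, len 4
[b, t, c, u, u] 4 distinct, len 5
[b, t, c, u, u, u] 4 distinct, len 6
[b, t, c, u, u, u, t] 4 distinct, len 7
[b, t, c, u, u, u, t, u] 4 distinct, len 8
[b, t, c, u, u, u, t, u, t] 4 distinct, len 9
[b, t, c, u, u, u, t, u, t, u] 4 distinct, len 10
[t, c, u, u, u, t, u, t, u, n] 4 distinct, len 10
[t, c, u, u, u, t, u, t, u, n, n] 4 distinct, len 11
[t, c, u, u, u, t, u, t, u, n, n, u] 4 distinct, len 12
[u, u, u, t, u, t, u, n, n, u, b] 4 distinct, len 11
Longest length with ≤4 distinct: 12.

12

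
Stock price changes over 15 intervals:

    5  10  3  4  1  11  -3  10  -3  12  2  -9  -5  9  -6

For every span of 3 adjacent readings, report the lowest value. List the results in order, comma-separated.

3, 3, 1, 1, -3, -3, -3, -3, -3, -9, -9, -9, -6

Sliding a size-3 window across the 15 values:
(5, 10, 3) → min 3
(10, 3, 4) → min 3
(3, 4, 1) → min 1
(4, 1, 11) → min 1
(1, 11, -3) → min -3
(11, -3, 10) → min -3
(-3, 10, -3) → min -3
(10, -3, 12) → min -3
(-3, 12, 2) → min -3
(12, 2, -9) → min -9
(2, -9, -5) → min -9
(-9, -5, 9) → min -9
(-5, 9, -6) → min -6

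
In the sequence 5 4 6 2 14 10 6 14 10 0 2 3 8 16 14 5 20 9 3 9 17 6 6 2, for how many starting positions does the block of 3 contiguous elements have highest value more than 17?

3

[5, 4, 6] → max 6
[4, 6, 2] → max 6
[6, 2, 14] → max 14
[2, 14, 10] → max 14
[14, 10, 6] → max 14
[10, 6, 14] → max 14
[6, 14, 10] → max 14
[14, 10, 0] → max 14
[10, 0, 2] → max 10
[0, 2, 3] → max 3
[2, 3, 8] → max 8
[3, 8, 16] → max 16
[8, 16, 14] → max 16
[16, 14, 5] → max 16
[14, 5, 20] → max 20  > 17 ✓
[5, 20, 9] → max 20  > 17 ✓
[20, 9, 3] → max 20  > 17 ✓
[9, 3, 9] → max 9
[3, 9, 17] → max 17
[9, 17, 6] → max 17
[17, 6, 6] → max 17
[6, 6, 2] → max 6
3 windows satisfy the condition.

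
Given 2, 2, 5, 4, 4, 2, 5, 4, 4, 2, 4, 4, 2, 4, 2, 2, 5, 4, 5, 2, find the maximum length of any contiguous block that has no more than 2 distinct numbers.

9

[2] 1 distinct, len 1
[2, 2] 1 distinct, len 2
[2, 2, 5] 2 distinct, len 3
[5, 4] 2 distinct, len 2
[5, 4, 4] 2 distinct, len 3
[4, 4, 2] 2 distinct, len 3
[2, 5] 2 distinct, len 2
[5, 4] 2 distinct, len 2
[5, 4, 4] 2 distinct, len 3
[4, 4, 2] 2 distinct, len 3
[4, 4, 2, 4] 2 distinct, len 4
[4, 4, 2, 4, 4] 2 distinct, len 5
[4, 4, 2, 4, 4, 2] 2 distinct, len 6
[4, 4, 2, 4, 4, 2, 4] 2 distinct, len 7
[4, 4, 2, 4, 4, 2, 4, 2] 2 distinct, len 8
[4, 4, 2, 4, 4, 2, 4, 2, 2] 2 distinct, len 9
[2, 2, 5] 2 distinct, len 3
[5, 4] 2 distinct, len 2
[5, 4, 5] 2 distinct, len 3
[5, 2] 2 distinct, len 2
Longest length with ≤2 distinct: 9.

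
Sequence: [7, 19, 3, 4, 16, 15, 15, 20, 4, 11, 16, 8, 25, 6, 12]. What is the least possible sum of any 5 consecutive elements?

[7, 19, 3, 4, 16] → sum 49
[19, 3, 4, 16, 15] → sum 57
[3, 4, 16, 15, 15] → sum 53
[4, 16, 15, 15, 20] → sum 70
[16, 15, 15, 20, 4] → sum 70
[15, 15, 20, 4, 11] → sum 65
[15, 20, 4, 11, 16] → sum 66
[20, 4, 11, 16, 8] → sum 59
[4, 11, 16, 8, 25] → sum 64
[11, 16, 8, 25, 6] → sum 66
[16, 8, 25, 6, 12] → sum 67
Least of these is 49.

49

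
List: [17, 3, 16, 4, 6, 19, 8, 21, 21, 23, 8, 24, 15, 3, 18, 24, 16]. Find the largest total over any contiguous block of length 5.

97

[17, 3, 16, 4, 6] → sum 46
[3, 16, 4, 6, 19] → sum 48
[16, 4, 6, 19, 8] → sum 53
[4, 6, 19, 8, 21] → sum 58
[6, 19, 8, 21, 21] → sum 75
[19, 8, 21, 21, 23] → sum 92
[8, 21, 21, 23, 8] → sum 81
[21, 21, 23, 8, 24] → sum 97
[21, 23, 8, 24, 15] → sum 91
[23, 8, 24, 15, 3] → sum 73
[8, 24, 15, 3, 18] → sum 68
[24, 15, 3, 18, 24] → sum 84
[15, 3, 18, 24, 16] → sum 76
Largest of these is 97.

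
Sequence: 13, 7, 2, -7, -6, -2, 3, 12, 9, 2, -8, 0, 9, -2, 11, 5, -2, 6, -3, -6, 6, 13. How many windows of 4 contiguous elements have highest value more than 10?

10

[13, 7, 2, -7] → max 13  > 10 ✓
[7, 2, -7, -6] → max 7
[2, -7, -6, -2] → max 2
[-7, -6, -2, 3] → max 3
[-6, -2, 3, 12] → max 12  > 10 ✓
[-2, 3, 12, 9] → max 12  > 10 ✓
[3, 12, 9, 2] → max 12  > 10 ✓
[12, 9, 2, -8] → max 12  > 10 ✓
[9, 2, -8, 0] → max 9
[2, -8, 0, 9] → max 9
[-8, 0, 9, -2] → max 9
[0, 9, -2, 11] → max 11  > 10 ✓
[9, -2, 11, 5] → max 11  > 10 ✓
[-2, 11, 5, -2] → max 11  > 10 ✓
[11, 5, -2, 6] → max 11  > 10 ✓
[5, -2, 6, -3] → max 6
[-2, 6, -3, -6] → max 6
[6, -3, -6, 6] → max 6
[-3, -6, 6, 13] → max 13  > 10 ✓
10 windows satisfy the condition.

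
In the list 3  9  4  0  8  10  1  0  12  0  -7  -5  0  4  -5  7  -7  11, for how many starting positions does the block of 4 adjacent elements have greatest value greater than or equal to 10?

8

(3, 9, 4, 0) → max 9
(9, 4, 0, 8) → max 9
(4, 0, 8, 10) → max 10  ≥ 10 ✓
(0, 8, 10, 1) → max 10  ≥ 10 ✓
(8, 10, 1, 0) → max 10  ≥ 10 ✓
(10, 1, 0, 12) → max 12  ≥ 10 ✓
(1, 0, 12, 0) → max 12  ≥ 10 ✓
(0, 12, 0, -7) → max 12  ≥ 10 ✓
(12, 0, -7, -5) → max 12  ≥ 10 ✓
(0, -7, -5, 0) → max 0
(-7, -5, 0, 4) → max 4
(-5, 0, 4, -5) → max 4
(0, 4, -5, 7) → max 7
(4, -5, 7, -7) → max 7
(-5, 7, -7, 11) → max 11  ≥ 10 ✓
8 windows satisfy the condition.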